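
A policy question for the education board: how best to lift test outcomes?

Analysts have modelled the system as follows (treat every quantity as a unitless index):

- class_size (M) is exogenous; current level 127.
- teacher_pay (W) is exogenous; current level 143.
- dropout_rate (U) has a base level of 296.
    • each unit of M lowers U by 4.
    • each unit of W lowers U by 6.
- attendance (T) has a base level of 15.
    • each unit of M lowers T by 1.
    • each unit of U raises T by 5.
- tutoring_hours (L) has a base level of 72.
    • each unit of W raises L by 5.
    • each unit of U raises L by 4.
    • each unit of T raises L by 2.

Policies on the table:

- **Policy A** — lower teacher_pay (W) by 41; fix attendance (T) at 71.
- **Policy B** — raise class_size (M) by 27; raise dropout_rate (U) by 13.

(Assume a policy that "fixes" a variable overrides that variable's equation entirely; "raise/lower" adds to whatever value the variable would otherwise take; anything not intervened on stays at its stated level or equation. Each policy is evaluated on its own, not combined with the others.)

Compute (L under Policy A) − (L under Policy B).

Policy A (W − 41, T := 71):
  M = 127
  W = 143 − 41 = 102
  U = 296 − 4·127 − 6·102 = -824
  T = 71
  L = 72 + 5·102 + 4·(-824) + 2·71 = -2572
Policy B (M + 27, U + 13):
  M = 127 + 27 = 154
  W = 143
  U = 296 − 4·154 − 6·143 (+13 from intervention) = -1165
  T = 15 − 154 + 5·(-1165) = -5964
  L = 72 + 5·143 + 4·(-1165) + 2·(-5964) = -15801
L: -2572 − (-15801) = 13229

13229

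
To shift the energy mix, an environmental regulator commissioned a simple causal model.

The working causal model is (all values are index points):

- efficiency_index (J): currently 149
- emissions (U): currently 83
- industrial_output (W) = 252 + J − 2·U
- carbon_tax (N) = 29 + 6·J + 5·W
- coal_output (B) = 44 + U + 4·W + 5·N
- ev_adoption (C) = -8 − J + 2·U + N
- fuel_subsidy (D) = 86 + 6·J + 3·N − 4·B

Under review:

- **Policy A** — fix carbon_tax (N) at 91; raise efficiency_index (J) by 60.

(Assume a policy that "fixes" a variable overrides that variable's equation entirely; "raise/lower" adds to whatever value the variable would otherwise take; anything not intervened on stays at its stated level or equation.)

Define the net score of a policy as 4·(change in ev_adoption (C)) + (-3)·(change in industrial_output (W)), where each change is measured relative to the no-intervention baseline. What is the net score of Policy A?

Baseline:
  J = 149
  U = 83
  W = 252 + 149 − 2·83 = 235
  N = 29 + 6·149 + 5·235 = 2098
  C = -8 − 149 + 2·83 + 2098 = 2107
Policy A (N := 91, J + 60):
  J = 149 + 60 = 209
  U = 83
  W = 252 + 209 − 2·83 = 295
  N = 91
  C = -8 − 209 + 2·83 + 91 = 40
ΔC = 40 − 2107 = -2067; ΔW = 295 − 235 = 60
Score = 4·(-2067) + (-3)·60 = -8448

-8448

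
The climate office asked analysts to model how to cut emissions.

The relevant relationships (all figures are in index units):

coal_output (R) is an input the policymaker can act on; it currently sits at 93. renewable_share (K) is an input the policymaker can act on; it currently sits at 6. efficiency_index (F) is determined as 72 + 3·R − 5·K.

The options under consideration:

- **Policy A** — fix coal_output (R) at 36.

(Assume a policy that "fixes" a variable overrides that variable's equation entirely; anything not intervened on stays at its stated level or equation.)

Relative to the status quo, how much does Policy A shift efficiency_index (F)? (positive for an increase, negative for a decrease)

Baseline:
  R = 93
  K = 6
  F = 72 + 3·93 − 5·6 = 321
Policy A (R := 36):
  R = 36
  K = 6
  F = 72 + 3·36 − 5·6 = 150
Change in F: 150 − 321 = -171

-171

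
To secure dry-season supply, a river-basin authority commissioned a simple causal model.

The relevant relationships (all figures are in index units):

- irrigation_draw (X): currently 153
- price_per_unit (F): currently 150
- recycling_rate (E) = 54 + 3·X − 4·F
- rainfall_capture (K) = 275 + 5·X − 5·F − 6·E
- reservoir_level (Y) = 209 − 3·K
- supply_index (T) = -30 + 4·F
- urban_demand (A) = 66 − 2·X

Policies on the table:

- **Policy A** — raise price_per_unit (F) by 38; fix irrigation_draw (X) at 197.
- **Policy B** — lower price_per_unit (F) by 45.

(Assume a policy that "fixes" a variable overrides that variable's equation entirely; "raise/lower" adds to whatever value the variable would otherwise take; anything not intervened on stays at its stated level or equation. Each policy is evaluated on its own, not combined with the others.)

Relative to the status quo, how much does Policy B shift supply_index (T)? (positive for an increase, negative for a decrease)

-180

Baseline:
  F = 150
  T = -30 + 4·150 = 570
Policy B (F − 45):
  F = 150 − 45 = 105
  T = -30 + 4·105 = 390
Change in T: 390 − 570 = -180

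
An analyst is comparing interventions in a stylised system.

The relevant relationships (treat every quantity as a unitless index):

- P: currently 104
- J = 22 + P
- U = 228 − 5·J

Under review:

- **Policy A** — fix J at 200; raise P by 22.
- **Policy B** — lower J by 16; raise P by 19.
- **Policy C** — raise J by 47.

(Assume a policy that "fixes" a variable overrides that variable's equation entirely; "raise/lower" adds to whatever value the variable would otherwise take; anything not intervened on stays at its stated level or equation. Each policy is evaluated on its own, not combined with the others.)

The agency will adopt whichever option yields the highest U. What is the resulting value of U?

Policy A (J := 200, P + 22):
  P = 104 + 22 = 126
  J = 200
  U = 228 − 5·200 = -772
Policy B (J − 16, P + 19):
  P = 104 + 19 = 123
  J = 22 + 123 (−16 from intervention) = 129
  U = 228 − 5·129 = -417
Policy C (J + 47):
  P = 104
  J = 22 + 104 (+47 from intervention) = 173
  U = 228 − 5·173 = -637
Comparing — Policy A: U=-772, Policy B: U=-417, Policy C: U=-637. Highest is -417 (Policy B).

-417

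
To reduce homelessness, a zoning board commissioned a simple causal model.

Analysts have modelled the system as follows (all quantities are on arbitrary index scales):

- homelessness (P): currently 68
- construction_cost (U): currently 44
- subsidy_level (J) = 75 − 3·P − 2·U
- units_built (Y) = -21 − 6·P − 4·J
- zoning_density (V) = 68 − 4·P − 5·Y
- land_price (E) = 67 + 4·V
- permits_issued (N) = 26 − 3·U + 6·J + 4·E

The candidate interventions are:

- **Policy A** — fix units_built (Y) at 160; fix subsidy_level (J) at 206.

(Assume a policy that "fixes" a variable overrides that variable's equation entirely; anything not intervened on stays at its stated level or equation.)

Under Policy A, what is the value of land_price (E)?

-3949

Policy A (Y := 160, J := 206):
  P = 68
  U = 44
  J = 206
  Y = 160
  V = 68 − 4·68 − 5·160 = -1004
  E = 67 + 4·(-1004) = -3949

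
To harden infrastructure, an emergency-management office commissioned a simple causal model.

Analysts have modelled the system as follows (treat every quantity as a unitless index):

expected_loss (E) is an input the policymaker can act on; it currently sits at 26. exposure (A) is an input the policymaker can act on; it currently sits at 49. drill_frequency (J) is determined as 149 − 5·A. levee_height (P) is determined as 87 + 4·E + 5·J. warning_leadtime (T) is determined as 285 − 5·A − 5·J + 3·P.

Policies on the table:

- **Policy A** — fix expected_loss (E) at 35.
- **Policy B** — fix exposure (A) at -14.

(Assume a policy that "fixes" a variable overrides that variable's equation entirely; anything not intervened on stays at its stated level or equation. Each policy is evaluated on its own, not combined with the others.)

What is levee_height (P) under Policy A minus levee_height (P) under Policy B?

-1539

Policy A (E := 35):
  E = 35
  A = 49
  J = 149 − 5·49 = -96
  P = 87 + 4·35 + 5·(-96) = -253
Policy B (A := -14):
  E = 26
  A = -14
  J = 149 − 5·(-14) = 219
  P = 87 + 4·26 + 5·219 = 1286
P: -253 − 1286 = -1539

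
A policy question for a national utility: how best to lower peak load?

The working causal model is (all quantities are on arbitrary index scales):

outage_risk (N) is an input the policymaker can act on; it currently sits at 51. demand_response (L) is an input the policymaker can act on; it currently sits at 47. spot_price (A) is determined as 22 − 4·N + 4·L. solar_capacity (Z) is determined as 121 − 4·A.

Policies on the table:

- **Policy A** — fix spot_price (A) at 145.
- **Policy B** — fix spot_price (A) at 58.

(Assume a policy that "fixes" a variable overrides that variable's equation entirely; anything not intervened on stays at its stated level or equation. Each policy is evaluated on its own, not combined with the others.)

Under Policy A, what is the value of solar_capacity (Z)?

Policy A (A := 145):
  N = 51
  L = 47
  A = 145
  Z = 121 − 4·145 = -459

-459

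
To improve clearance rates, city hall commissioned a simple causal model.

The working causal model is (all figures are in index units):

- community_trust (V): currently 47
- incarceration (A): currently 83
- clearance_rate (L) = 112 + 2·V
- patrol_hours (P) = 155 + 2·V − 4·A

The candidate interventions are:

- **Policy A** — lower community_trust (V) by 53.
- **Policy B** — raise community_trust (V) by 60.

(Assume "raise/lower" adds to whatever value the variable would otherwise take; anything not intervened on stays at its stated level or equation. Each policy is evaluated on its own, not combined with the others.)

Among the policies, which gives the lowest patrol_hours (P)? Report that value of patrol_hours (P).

Policy A (V − 53):
  V = 47 − 53 = -6
  A = 83
  P = 155 + 2·(-6) − 4·83 = -189
Policy B (V + 60):
  V = 47 + 60 = 107
  A = 83
  P = 155 + 2·107 − 4·83 = 37
Comparing — Policy A: P=-189, Policy B: P=37. Lowest is -189 (Policy A).

-189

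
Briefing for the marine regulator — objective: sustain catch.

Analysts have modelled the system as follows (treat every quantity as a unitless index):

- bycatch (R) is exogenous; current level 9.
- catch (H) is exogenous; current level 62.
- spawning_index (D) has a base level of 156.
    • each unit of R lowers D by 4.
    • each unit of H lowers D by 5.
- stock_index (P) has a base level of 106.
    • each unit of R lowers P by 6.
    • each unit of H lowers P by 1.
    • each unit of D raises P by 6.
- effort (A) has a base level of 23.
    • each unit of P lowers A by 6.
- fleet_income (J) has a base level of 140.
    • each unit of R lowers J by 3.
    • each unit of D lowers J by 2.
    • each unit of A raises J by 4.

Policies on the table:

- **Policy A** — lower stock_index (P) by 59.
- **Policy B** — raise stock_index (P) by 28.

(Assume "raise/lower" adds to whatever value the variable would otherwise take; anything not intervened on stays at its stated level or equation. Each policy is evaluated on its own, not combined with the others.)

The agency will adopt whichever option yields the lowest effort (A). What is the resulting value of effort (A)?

6755

Policy A (P − 59):
  R = 9
  H = 62
  D = 156 − 4·9 − 5·62 = -190
  P = 106 − 6·9 − 62 + 6·(-190) (−59 from intervention) = -1209
  A = 23 − 6·(-1209) = 7277
Policy B (P + 28):
  R = 9
  H = 62
  D = 156 − 4·9 − 5·62 = -190
  P = 106 − 6·9 − 62 + 6·(-190) (+28 from intervention) = -1122
  A = 23 − 6·(-1122) = 6755
Comparing — Policy A: A=7277, Policy B: A=6755. Lowest is 6755 (Policy B).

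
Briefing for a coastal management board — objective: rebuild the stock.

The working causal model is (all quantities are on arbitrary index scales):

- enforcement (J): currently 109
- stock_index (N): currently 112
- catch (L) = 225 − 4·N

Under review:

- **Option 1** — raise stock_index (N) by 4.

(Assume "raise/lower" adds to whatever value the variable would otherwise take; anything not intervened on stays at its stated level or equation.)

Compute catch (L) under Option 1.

-239

Option 1 (N + 4):
  N = 112 + 4 = 116
  L = 225 − 4·116 = -239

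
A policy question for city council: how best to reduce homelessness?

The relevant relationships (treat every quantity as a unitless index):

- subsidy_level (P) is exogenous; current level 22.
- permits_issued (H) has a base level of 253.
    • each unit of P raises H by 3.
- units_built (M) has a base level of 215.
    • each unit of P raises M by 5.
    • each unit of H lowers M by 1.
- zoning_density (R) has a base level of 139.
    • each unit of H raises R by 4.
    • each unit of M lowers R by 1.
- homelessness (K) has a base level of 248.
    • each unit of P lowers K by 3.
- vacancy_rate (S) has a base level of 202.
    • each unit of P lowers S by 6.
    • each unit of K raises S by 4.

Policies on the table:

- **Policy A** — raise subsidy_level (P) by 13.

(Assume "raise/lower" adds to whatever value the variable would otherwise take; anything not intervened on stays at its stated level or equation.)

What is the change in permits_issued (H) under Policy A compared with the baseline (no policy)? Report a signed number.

39

Baseline:
  P = 22
  H = 253 + 3·22 = 319
Policy A (P + 13):
  P = 22 + 13 = 35
  H = 253 + 3·35 = 358
Change in H: 358 − 319 = 39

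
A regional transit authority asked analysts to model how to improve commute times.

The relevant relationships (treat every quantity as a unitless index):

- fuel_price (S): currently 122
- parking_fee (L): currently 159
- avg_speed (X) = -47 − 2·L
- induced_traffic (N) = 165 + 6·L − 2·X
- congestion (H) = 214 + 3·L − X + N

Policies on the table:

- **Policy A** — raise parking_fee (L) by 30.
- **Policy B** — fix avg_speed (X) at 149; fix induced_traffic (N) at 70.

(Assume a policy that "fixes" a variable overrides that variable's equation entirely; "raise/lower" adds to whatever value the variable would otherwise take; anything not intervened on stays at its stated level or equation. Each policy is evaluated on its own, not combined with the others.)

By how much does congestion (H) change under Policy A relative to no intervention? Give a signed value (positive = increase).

Baseline:
  L = 159
  X = -47 − 2·159 = -365
  N = 165 + 6·159 − 2·(-365) = 1849
  H = 214 + 3·159 − (-365) + 1849 = 2905
Policy A (L + 30):
  L = 159 + 30 = 189
  X = -47 − 2·189 = -425
  N = 165 + 6·189 − 2·(-425) = 2149
  H = 214 + 3·189 − (-425) + 2149 = 3355
Change in H: 3355 − 2905 = 450

450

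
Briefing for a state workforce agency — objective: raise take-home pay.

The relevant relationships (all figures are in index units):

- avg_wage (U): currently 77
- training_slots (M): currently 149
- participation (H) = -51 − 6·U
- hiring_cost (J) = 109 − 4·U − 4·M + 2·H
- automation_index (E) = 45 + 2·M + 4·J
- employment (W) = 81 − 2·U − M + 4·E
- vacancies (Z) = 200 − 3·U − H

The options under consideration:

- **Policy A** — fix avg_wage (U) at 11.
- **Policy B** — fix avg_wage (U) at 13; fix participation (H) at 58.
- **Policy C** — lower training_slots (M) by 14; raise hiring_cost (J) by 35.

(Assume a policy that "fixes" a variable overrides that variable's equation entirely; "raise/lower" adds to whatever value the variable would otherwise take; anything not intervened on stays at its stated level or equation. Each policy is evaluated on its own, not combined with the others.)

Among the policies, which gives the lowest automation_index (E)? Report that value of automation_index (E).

-6605

Policy A (U := 11):
  U = 11
  M = 149
  H = -51 − 6·11 = -117
  J = 109 − 4·11 − 4·149 + 2·(-117) = -765
  E = 45 + 2·149 + 4·(-765) = -2717
Policy B (U := 13, H := 58):
  U = 13
  M = 149
  H = 58
  J = 109 − 4·13 − 4·149 + 2·58 = -423
  E = 45 + 2·149 + 4·(-423) = -1349
Policy C (M − 14, J + 35):
  U = 77
  M = 149 − 14 = 135
  H = -51 − 6·77 = -513
  J = 109 − 4·77 − 4·135 + 2·(-513) (+35 from intervention) = -1730
  E = 45 + 2·135 + 4·(-1730) = -6605
Comparing — Policy A: E=-2717, Policy B: E=-1349, Policy C: E=-6605. Lowest is -6605 (Policy C).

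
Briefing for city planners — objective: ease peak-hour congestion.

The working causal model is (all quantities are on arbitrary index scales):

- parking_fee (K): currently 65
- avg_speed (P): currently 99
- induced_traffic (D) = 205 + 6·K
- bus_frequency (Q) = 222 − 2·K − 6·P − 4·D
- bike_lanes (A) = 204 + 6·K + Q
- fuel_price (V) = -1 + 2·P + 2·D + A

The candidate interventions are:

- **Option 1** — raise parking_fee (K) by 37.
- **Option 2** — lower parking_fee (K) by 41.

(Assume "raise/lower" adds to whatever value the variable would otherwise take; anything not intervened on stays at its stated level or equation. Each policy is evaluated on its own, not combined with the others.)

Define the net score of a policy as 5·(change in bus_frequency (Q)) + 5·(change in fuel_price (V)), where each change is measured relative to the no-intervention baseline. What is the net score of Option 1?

-6290

Baseline:
  K = 65
  P = 99
  D = 205 + 6·65 = 595
  Q = 222 − 2·65 − 6·99 − 4·595 = -2882
  A = 204 + 6·65 + (-2882) = -2288
  V = -1 + 2·99 + 2·595 + (-2288) = -901
Option 1 (K + 37):
  K = 65 + 37 = 102
  P = 99
  D = 205 + 6·102 = 817
  Q = 222 − 2·102 − 6·99 − 4·817 = -3844
  A = 204 + 6·102 + (-3844) = -3028
  V = -1 + 2·99 + 2·817 + (-3028) = -1197
ΔQ = -3844 − (-2882) = -962; ΔV = -1197 − (-901) = -296
Score = 5·(-962) + 5·(-296) = -6290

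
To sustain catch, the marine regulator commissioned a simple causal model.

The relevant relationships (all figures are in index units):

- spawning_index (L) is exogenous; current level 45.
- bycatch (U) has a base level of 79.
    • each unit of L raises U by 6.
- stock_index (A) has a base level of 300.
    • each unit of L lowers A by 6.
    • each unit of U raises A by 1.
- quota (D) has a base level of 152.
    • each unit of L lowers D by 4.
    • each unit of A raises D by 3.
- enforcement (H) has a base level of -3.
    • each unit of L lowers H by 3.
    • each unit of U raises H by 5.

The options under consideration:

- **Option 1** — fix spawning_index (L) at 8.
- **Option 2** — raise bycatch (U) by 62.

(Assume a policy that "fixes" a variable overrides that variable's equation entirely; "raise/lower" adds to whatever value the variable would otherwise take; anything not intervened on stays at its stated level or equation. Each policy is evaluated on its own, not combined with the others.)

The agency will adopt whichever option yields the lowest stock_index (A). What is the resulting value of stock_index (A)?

379

Option 1 (L := 8):
  L = 8
  U = 79 + 6·8 = 127
  A = 300 − 6·8 + 127 = 379
Option 2 (U + 62):
  L = 45
  U = 79 + 6·45 (+62 from intervention) = 411
  A = 300 − 6·45 + 411 = 441
Comparing — Option 1: A=379, Option 2: A=441. Lowest is 379 (Option 1).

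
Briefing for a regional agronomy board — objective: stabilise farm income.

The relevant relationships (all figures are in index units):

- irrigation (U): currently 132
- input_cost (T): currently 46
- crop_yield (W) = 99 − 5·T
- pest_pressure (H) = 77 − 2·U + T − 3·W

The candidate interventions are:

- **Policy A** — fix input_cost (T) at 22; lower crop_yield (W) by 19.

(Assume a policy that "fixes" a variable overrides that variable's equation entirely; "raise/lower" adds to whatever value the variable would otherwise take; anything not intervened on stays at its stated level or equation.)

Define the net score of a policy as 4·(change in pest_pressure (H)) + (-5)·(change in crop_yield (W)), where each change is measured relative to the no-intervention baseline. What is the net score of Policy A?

-1813

Baseline:
  U = 132
  T = 46
  W = 99 − 5·46 = -131
  H = 77 − 2·132 + 46 − 3·(-131) = 252
Policy A (T := 22, W − 19):
  U = 132
  T = 22
  W = 99 − 5·22 (−19 from intervention) = -30
  H = 77 − 2·132 + 22 − 3·(-30) = -75
ΔH = -75 − 252 = -327; ΔW = -30 − (-131) = 101
Score = 4·(-327) + (-5)·101 = -1813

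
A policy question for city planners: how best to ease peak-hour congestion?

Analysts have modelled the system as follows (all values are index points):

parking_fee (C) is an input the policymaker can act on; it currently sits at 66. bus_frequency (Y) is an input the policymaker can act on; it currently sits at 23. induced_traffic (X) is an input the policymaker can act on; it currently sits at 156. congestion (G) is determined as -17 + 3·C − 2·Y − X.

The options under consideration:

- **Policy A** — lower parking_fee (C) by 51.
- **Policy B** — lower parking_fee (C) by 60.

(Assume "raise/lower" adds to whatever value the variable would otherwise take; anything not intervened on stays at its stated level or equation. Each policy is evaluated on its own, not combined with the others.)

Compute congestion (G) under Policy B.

-201

Policy B (C − 60):
  C = 66 − 60 = 6
  Y = 23
  X = 156
  G = -17 + 3·6 − 2·23 − 156 = -201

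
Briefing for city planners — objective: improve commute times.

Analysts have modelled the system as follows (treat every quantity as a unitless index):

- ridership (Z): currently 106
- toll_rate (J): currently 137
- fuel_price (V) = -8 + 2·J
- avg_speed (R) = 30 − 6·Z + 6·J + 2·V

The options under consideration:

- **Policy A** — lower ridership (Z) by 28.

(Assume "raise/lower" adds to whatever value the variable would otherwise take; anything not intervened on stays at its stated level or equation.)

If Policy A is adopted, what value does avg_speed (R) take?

Policy A (Z − 28):
  Z = 106 − 28 = 78
  J = 137
  V = -8 + 2·137 = 266
  R = 30 − 6·78 + 6·137 + 2·266 = 916

916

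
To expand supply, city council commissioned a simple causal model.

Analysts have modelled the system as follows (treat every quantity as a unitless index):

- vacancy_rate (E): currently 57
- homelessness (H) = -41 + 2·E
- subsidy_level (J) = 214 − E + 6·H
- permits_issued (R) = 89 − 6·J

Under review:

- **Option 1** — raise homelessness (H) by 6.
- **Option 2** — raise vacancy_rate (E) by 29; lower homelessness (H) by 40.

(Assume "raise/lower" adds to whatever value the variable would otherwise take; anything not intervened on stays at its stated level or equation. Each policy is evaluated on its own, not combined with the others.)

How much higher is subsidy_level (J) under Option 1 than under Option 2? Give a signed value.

-43

Option 1 (H + 6):
  E = 57
  H = -41 + 2·57 (+6 from intervention) = 79
  J = 214 − 57 + 6·79 = 631
Option 2 (E + 29, H − 40):
  E = 57 + 29 = 86
  H = -41 + 2·86 (−40 from intervention) = 91
  J = 214 − 86 + 6·91 = 674
J: 631 − 674 = -43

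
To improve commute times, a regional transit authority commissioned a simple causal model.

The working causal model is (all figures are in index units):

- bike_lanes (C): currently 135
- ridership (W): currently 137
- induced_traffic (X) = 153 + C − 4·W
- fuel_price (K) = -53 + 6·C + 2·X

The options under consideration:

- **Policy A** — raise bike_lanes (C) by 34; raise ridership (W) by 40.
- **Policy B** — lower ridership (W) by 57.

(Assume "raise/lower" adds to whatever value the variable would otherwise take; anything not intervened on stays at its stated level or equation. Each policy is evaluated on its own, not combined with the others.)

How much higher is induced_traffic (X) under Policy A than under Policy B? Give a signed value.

Policy A (C + 34, W + 40):
  C = 135 + 34 = 169
  W = 137 + 40 = 177
  X = 153 + 169 − 4·177 = -386
Policy B (W − 57):
  C = 135
  W = 137 − 57 = 80
  X = 153 + 135 − 4·80 = -32
X: -386 − (-32) = -354

-354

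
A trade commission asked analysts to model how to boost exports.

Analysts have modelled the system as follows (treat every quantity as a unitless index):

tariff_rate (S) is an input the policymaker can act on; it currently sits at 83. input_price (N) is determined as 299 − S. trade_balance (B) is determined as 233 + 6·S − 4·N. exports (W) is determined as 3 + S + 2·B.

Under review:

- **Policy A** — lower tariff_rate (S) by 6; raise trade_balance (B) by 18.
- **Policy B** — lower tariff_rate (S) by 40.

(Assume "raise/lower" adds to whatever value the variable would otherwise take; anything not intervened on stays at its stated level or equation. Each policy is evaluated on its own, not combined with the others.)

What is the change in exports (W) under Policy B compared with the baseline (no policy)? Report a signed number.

Baseline:
  S = 83
  N = 299 − 83 = 216
  B = 233 + 6·83 − 4·216 = -133
  W = 3 + 83 + 2·(-133) = -180
Policy B (S − 40):
  S = 83 − 40 = 43
  N = 299 − 43 = 256
  B = 233 + 6·43 − 4·256 = -533
  W = 3 + 43 + 2·(-533) = -1020
Change in W: -1020 − (-180) = -840

-840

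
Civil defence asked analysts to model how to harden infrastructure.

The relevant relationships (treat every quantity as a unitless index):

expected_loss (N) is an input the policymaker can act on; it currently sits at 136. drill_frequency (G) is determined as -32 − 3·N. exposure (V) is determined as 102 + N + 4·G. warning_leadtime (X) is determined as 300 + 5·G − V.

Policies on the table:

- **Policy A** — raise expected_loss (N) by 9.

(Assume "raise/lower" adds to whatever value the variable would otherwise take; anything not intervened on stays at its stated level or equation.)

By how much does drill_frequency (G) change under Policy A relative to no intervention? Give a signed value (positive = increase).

-27

Baseline:
  N = 136
  G = -32 − 3·136 = -440
Policy A (N + 9):
  N = 136 + 9 = 145
  G = -32 − 3·145 = -467
Change in G: -467 − (-440) = -27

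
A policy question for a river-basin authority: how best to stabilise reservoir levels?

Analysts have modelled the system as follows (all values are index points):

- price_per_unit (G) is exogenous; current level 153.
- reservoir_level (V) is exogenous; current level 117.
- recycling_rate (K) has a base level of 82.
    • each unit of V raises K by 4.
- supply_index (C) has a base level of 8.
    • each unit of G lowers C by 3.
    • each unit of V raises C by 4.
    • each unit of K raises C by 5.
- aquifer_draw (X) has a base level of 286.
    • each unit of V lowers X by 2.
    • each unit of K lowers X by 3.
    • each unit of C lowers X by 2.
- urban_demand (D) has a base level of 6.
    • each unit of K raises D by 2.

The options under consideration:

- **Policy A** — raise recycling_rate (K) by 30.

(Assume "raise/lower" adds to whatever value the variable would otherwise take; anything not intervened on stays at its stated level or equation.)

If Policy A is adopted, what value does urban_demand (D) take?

1166

Policy A (K + 30):
  V = 117
  K = 82 + 4·117 (+30 from intervention) = 580
  D = 6 + 2·580 = 1166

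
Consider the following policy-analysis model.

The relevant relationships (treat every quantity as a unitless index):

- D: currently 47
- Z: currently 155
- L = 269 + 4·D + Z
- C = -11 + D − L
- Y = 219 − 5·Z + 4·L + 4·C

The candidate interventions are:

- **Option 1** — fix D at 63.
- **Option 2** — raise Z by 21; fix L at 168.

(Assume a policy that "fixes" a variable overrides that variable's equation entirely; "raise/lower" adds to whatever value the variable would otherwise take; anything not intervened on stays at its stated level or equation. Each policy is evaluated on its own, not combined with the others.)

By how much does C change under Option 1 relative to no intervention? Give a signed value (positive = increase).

-48

Baseline:
  D = 47
  Z = 155
  L = 269 + 4·47 + 155 = 612
  C = -11 + 47 − 612 = -576
Option 1 (D := 63):
  D = 63
  Z = 155
  L = 269 + 4·63 + 155 = 676
  C = -11 + 63 − 676 = -624
Change in C: -624 − (-576) = -48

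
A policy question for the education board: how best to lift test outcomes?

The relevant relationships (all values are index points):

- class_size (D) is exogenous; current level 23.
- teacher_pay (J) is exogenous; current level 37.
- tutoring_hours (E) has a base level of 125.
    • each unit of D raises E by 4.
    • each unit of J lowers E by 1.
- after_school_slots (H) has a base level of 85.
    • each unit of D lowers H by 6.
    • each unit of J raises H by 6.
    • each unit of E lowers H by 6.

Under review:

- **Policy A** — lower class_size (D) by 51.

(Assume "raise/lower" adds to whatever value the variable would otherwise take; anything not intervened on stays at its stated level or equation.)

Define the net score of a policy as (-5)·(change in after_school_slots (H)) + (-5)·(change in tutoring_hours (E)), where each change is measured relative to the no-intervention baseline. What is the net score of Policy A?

-6630

Baseline:
  D = 23
  J = 37
  E = 125 + 4·23 − 37 = 180
  H = 85 − 6·23 + 6·37 − 6·180 = -911
Policy A (D − 51):
  D = 23 − 51 = -28
  J = 37
  E = 125 + 4·(-28) − 37 = -24
  H = 85 − 6·(-28) + 6·37 − 6·(-24) = 619
ΔH = 619 − (-911) = 1530; ΔE = -24 − 180 = -204
Score = (-5)·1530 + (-5)·(-204) = -6630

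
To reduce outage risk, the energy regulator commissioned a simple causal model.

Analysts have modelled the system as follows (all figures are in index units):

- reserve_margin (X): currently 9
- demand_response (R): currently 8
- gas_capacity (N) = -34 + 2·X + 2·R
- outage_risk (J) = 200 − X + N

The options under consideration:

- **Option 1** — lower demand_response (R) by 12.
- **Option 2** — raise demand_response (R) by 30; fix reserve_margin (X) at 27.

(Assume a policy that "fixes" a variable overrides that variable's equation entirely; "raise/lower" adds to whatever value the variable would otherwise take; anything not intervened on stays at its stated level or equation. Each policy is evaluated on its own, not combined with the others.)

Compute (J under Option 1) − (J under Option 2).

Option 1 (R − 12):
  X = 9
  R = 8 − 12 = -4
  N = -34 + 2·9 + 2·(-4) = -24
  J = 200 − 9 + (-24) = 167
Option 2 (R + 30, X := 27):
  X = 27
  R = 8 + 30 = 38
  N = -34 + 2·27 + 2·38 = 96
  J = 200 − 27 + 96 = 269
J: 167 − 269 = -102

-102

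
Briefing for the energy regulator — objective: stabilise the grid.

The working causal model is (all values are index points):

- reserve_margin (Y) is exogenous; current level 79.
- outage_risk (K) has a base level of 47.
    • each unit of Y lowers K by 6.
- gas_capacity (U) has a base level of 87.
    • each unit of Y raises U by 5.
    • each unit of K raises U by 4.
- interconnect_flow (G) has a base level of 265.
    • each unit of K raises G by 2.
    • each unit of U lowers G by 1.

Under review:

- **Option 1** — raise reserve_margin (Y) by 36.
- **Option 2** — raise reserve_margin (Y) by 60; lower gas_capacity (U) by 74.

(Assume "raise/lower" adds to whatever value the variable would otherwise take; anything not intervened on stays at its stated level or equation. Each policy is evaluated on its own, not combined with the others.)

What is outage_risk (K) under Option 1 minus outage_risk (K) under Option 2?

144

Option 1 (Y + 36):
  Y = 79 + 36 = 115
  K = 47 − 6·115 = -643
Option 2 (Y + 60, U − 74):
  Y = 79 + 60 = 139
  K = 47 − 6·139 = -787
K: -643 − (-787) = 144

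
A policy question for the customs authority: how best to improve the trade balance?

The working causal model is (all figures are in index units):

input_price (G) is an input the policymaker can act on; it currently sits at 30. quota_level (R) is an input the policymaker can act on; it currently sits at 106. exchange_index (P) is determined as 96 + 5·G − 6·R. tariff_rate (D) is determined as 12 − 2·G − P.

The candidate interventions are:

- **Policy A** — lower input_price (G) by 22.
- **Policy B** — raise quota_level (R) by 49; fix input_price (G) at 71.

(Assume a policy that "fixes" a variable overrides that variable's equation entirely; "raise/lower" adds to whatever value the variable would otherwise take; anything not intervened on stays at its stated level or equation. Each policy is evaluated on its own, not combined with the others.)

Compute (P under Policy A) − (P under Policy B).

-21

Policy A (G − 22):
  G = 30 − 22 = 8
  R = 106
  P = 96 + 5·8 − 6·106 = -500
Policy B (R + 49, G := 71):
  G = 71
  R = 106 + 49 = 155
  P = 96 + 5·71 − 6·155 = -479
P: -500 − (-479) = -21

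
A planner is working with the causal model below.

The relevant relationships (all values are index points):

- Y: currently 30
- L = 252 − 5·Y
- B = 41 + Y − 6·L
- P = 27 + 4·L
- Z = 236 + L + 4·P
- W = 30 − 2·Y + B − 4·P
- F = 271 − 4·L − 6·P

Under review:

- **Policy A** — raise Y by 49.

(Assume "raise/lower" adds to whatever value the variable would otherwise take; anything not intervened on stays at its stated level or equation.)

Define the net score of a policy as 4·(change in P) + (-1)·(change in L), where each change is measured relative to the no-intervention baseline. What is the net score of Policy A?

-3675

Baseline:
  Y = 30
  L = 252 − 5·30 = 102
  P = 27 + 4·102 = 435
Policy A (Y + 49):
  Y = 30 + 49 = 79
  L = 252 − 5·79 = -143
  P = 27 + 4·(-143) = -545
ΔP = -545 − 435 = -980; ΔL = -143 − 102 = -245
Score = 4·(-980) + (-1)·(-245) = -3675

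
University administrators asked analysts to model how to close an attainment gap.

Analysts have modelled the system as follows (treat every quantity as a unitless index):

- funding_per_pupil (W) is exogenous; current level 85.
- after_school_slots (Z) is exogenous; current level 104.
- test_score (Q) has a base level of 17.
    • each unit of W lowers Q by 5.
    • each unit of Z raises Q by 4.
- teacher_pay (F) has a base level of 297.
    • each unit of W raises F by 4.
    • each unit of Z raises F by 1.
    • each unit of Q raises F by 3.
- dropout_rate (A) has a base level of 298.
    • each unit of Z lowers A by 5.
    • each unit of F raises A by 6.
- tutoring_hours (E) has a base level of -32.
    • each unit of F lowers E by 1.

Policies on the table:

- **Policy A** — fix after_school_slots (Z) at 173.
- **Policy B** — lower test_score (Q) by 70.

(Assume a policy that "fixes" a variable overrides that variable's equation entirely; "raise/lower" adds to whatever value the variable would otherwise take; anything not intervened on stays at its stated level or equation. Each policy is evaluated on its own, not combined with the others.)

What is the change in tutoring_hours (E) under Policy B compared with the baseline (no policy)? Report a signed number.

Baseline:
  W = 85
  Z = 104
  Q = 17 − 5·85 + 4·104 = 8
  F = 297 + 4·85 + 104 + 3·8 = 765
  E = -32 − 765 = -797
Policy B (Q − 70):
  W = 85
  Z = 104
  Q = 17 − 5·85 + 4·104 (−70 from intervention) = -62
  F = 297 + 4·85 + 104 + 3·(-62) = 555
  E = -32 − 555 = -587
Change in E: -587 − (-797) = 210

210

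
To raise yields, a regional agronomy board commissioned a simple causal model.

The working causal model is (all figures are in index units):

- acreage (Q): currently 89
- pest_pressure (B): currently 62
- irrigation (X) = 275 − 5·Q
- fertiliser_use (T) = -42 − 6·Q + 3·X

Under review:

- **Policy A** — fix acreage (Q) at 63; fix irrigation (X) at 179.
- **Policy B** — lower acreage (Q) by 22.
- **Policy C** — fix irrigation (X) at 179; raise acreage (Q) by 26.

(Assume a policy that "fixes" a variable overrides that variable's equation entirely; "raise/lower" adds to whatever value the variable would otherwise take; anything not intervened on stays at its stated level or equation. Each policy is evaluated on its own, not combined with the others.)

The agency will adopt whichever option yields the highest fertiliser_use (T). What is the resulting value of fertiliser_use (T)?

117

Policy A (Q := 63, X := 179):
  Q = 63
  X = 179
  T = -42 − 6·63 + 3·179 = 117
Policy B (Q − 22):
  Q = 89 − 22 = 67
  X = 275 − 5·67 = -60
  T = -42 − 6·67 + 3·(-60) = -624
Policy C (X := 179, Q + 26):
  Q = 89 + 26 = 115
  X = 179
  T = -42 − 6·115 + 3·179 = -195
Comparing — Policy A: T=117, Policy B: T=-624, Policy C: T=-195. Highest is 117 (Policy A).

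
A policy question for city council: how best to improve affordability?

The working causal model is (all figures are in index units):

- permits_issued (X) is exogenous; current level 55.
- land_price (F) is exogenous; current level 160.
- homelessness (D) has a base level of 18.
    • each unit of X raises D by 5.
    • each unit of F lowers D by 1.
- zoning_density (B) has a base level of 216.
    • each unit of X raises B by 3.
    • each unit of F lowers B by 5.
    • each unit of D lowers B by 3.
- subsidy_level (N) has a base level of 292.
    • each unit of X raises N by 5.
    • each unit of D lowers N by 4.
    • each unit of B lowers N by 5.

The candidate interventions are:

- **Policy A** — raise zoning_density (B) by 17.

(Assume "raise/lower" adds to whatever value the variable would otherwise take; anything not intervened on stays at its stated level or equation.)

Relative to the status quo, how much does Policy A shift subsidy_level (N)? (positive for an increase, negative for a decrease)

Baseline:
  X = 55
  F = 160
  D = 18 + 5·55 − 160 = 133
  B = 216 + 3·55 − 5·160 − 3·133 = -818
  N = 292 + 5·55 − 4·133 − 5·(-818) = 4125
Policy A (B + 17):
  X = 55
  F = 160
  D = 18 + 5·55 − 160 = 133
  B = 216 + 3·55 − 5·160 − 3·133 (+17 from intervention) = -801
  N = 292 + 5·55 − 4·133 − 5·(-801) = 4040
Change in N: 4040 − 4125 = -85

-85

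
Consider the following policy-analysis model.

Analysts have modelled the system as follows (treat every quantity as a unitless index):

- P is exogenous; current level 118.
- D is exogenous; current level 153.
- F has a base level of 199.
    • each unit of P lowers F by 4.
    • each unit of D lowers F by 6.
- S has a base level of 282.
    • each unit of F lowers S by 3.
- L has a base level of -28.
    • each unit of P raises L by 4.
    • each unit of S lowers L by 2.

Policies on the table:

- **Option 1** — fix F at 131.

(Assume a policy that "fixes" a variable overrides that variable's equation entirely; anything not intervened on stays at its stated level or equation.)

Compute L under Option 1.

666

Option 1 (F := 131):
  P = 118
  D = 153
  F = 131
  S = 282 − 3·131 = -111
  L = -28 + 4·118 − 2·(-111) = 666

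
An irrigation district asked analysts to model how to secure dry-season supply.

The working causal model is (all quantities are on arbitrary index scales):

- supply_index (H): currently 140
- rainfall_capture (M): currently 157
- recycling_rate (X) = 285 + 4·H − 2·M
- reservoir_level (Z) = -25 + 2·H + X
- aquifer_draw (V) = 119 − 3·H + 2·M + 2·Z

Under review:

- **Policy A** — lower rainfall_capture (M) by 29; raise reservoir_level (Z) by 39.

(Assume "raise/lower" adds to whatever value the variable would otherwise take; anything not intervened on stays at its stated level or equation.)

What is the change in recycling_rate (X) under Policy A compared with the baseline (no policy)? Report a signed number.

Baseline:
  H = 140
  M = 157
  X = 285 + 4·140 − 2·157 = 531
Policy A (M − 29, Z + 39):
  H = 140
  M = 157 − 29 = 128
  X = 285 + 4·140 − 2·128 = 589
Change in X: 589 − 531 = 58

58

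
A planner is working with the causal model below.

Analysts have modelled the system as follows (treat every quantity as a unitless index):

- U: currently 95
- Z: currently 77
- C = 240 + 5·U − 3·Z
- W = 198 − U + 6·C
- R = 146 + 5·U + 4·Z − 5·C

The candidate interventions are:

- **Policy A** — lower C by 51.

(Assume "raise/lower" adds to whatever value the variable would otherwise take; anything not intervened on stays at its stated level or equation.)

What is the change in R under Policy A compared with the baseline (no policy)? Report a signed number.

Baseline:
  U = 95
  Z = 77
  C = 240 + 5·95 − 3·77 = 484
  R = 146 + 5·95 + 4·77 − 5·484 = -1491
Policy A (C − 51):
  U = 95
  Z = 77
  C = 240 + 5·95 − 3·77 (−51 from intervention) = 433
  R = 146 + 5·95 + 4·77 − 5·433 = -1236
Change in R: -1236 − (-1491) = 255

255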